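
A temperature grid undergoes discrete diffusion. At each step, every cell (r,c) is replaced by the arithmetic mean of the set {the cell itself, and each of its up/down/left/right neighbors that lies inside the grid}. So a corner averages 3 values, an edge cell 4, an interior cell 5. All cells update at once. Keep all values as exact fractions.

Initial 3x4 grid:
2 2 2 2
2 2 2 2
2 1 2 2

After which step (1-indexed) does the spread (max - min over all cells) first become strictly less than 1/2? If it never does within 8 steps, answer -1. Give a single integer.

Answer: 1

Derivation:
Step 1: max=2, min=5/3, spread=1/3
  -> spread < 1/2 first at step 1
Step 2: max=2, min=209/120, spread=31/120
Step 3: max=2, min=1949/1080, spread=211/1080
Step 4: max=3553/1800, min=199103/108000, spread=14077/108000
Step 5: max=212317/108000, min=1803593/972000, spread=5363/48600
Step 6: max=117131/60000, min=54579191/29160000, spread=93859/1166400
Step 7: max=189063533/97200000, min=3288925519/1749600000, spread=4568723/69984000
Step 8: max=5650381111/2916000000, min=198171564371/104976000000, spread=8387449/167961600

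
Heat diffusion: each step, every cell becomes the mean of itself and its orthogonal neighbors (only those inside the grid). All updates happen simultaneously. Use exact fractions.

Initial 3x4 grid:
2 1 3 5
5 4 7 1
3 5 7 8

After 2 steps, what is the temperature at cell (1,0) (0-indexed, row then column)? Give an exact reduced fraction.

Answer: 149/40

Derivation:
Step 1: cell (1,0) = 7/2
Step 2: cell (1,0) = 149/40
Full grid after step 2:
  26/9 407/120 139/40 49/12
  149/40 391/100 124/25 1079/240
  151/36 607/120 637/120 52/9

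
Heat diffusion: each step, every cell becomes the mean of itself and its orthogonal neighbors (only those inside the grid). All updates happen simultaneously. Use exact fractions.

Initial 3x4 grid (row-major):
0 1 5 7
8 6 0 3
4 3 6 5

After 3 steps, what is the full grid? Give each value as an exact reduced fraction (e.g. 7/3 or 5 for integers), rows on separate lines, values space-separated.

Answer: 859/240 2899/800 2929/800 73/18
3249/800 476/125 23983/6000 57407/14400
1039/240 10297/2400 28861/7200 113/27

Derivation:
After step 1:
  3 3 13/4 5
  9/2 18/5 4 15/4
  5 19/4 7/2 14/3
After step 2:
  7/2 257/80 61/16 4
  161/40 397/100 181/50 209/48
  19/4 337/80 203/48 143/36
After step 3:
  859/240 2899/800 2929/800 73/18
  3249/800 476/125 23983/6000 57407/14400
  1039/240 10297/2400 28861/7200 113/27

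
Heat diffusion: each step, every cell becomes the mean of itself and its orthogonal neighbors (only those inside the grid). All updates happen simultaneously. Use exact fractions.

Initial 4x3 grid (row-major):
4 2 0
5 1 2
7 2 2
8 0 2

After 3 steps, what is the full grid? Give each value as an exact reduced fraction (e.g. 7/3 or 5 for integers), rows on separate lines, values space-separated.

After step 1:
  11/3 7/4 4/3
  17/4 12/5 5/4
  11/2 12/5 2
  5 3 4/3
After step 2:
  29/9 183/80 13/9
  949/240 241/100 419/240
  343/80 153/50 419/240
  9/2 44/15 19/9
After step 3:
  3407/1080 11237/4800 493/270
  24973/7200 5383/2000 13223/7200
  9481/2400 4331/1500 15593/7200
  2813/720 709/225 4889/2160

Answer: 3407/1080 11237/4800 493/270
24973/7200 5383/2000 13223/7200
9481/2400 4331/1500 15593/7200
2813/720 709/225 4889/2160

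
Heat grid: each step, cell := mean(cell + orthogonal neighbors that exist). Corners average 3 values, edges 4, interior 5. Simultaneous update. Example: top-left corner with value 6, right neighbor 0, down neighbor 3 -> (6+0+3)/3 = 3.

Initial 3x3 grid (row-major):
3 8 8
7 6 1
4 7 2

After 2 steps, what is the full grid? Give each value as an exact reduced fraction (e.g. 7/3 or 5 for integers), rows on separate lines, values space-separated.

Answer: 23/4 1423/240 97/18
57/10 521/100 381/80
21/4 1193/240 37/9

Derivation:
After step 1:
  6 25/4 17/3
  5 29/5 17/4
  6 19/4 10/3
After step 2:
  23/4 1423/240 97/18
  57/10 521/100 381/80
  21/4 1193/240 37/9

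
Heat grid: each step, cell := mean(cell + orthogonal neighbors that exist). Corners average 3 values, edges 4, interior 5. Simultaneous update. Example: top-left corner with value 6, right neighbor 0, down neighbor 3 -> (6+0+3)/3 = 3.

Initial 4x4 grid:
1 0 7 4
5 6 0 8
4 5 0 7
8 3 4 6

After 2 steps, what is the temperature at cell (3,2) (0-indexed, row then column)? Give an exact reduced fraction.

Step 1: cell (3,2) = 13/4
Step 2: cell (3,2) = 1027/240
Full grid after step 2:
  19/6 229/80 1007/240 83/18
  147/40 37/10 181/50 77/15
  181/40 41/10 39/10 283/60
  31/6 337/80 1027/240 85/18

Answer: 1027/240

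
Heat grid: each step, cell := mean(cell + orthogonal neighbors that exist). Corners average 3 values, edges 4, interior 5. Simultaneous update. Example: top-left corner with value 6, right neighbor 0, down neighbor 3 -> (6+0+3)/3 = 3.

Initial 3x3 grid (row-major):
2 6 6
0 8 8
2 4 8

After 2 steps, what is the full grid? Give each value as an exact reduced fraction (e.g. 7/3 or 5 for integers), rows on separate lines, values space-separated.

Answer: 67/18 601/120 59/9
193/60 267/50 781/120
7/2 581/120 59/9

Derivation:
After step 1:
  8/3 11/2 20/3
  3 26/5 15/2
  2 11/2 20/3
After step 2:
  67/18 601/120 59/9
  193/60 267/50 781/120
  7/2 581/120 59/9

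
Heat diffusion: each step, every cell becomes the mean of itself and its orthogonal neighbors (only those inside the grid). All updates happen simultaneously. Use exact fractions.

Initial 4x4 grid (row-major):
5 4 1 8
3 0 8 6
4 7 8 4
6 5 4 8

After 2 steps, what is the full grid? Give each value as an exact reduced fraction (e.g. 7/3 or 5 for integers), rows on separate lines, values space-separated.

After step 1:
  4 5/2 21/4 5
  3 22/5 23/5 13/2
  5 24/5 31/5 13/2
  5 11/2 25/4 16/3
After step 2:
  19/6 323/80 347/80 67/12
  41/10 193/50 539/100 113/20
  89/20 259/50 567/100 92/15
  31/6 431/80 1397/240 217/36

Answer: 19/6 323/80 347/80 67/12
41/10 193/50 539/100 113/20
89/20 259/50 567/100 92/15
31/6 431/80 1397/240 217/36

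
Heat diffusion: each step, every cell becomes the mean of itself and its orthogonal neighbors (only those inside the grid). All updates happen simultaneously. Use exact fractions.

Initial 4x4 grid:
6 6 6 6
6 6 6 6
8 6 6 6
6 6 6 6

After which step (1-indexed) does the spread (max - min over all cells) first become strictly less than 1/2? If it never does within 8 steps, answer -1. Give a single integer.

Answer: 3

Derivation:
Step 1: max=20/3, min=6, spread=2/3
Step 2: max=391/60, min=6, spread=31/60
Step 3: max=3451/540, min=6, spread=211/540
  -> spread < 1/2 first at step 3
Step 4: max=340843/54000, min=6, spread=16843/54000
Step 5: max=3054643/486000, min=27079/4500, spread=130111/486000
Step 6: max=91122367/14580000, min=1627159/270000, spread=3255781/14580000
Step 7: max=2724753691/437400000, min=1631107/270000, spread=82360351/437400000
Step 8: max=81483316891/13122000000, min=294106441/48600000, spread=2074577821/13122000000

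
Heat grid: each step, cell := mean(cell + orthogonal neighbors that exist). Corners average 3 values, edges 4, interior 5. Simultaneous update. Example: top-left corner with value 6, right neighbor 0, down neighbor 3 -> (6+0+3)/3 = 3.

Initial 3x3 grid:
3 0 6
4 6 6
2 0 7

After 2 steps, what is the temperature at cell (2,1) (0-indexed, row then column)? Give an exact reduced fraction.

Answer: 797/240

Derivation:
Step 1: cell (2,1) = 15/4
Step 2: cell (2,1) = 797/240
Full grid after step 2:
  59/18 797/240 14/3
  677/240 207/50 1067/240
  19/6 797/240 43/9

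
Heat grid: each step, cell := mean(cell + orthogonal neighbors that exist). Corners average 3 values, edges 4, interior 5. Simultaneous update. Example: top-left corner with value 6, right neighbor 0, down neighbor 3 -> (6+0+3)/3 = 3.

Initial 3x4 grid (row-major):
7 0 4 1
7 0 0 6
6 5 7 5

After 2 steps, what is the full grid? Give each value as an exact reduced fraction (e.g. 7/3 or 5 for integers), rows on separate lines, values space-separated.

Answer: 149/36 83/30 83/30 95/36
271/60 361/100 143/50 241/60
31/6 343/80 363/80 53/12

Derivation:
After step 1:
  14/3 11/4 5/4 11/3
  5 12/5 17/5 3
  6 9/2 17/4 6
After step 2:
  149/36 83/30 83/30 95/36
  271/60 361/100 143/50 241/60
  31/6 343/80 363/80 53/12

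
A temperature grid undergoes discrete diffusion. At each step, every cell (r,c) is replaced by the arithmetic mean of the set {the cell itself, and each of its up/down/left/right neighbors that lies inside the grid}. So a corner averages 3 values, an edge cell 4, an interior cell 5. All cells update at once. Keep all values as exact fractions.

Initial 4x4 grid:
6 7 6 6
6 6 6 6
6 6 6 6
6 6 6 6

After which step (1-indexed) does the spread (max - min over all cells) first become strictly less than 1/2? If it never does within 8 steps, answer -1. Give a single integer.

Step 1: max=19/3, min=6, spread=1/3
  -> spread < 1/2 first at step 1
Step 2: max=751/120, min=6, spread=31/120
Step 3: max=6691/1080, min=6, spread=211/1080
Step 4: max=664843/108000, min=6, spread=16843/108000
Step 5: max=5970643/972000, min=54079/9000, spread=130111/972000
Step 6: max=178602367/29160000, min=3247159/540000, spread=3255781/29160000
Step 7: max=5349153691/874800000, min=3251107/540000, spread=82360351/874800000
Step 8: max=160215316891/26244000000, min=585706441/97200000, spread=2074577821/26244000000

Answer: 1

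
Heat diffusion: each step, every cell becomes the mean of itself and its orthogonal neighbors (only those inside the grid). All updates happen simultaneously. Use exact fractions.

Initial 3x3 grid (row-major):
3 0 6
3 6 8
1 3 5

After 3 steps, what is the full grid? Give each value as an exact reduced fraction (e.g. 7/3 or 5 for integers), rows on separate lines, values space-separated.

Answer: 19/6 11299/2880 122/27
9509/2880 1177/300 1541/320
355/108 11719/2880 505/108

Derivation:
After step 1:
  2 15/4 14/3
  13/4 4 25/4
  7/3 15/4 16/3
After step 2:
  3 173/48 44/9
  139/48 21/5 81/16
  28/9 185/48 46/9
After step 3:
  19/6 11299/2880 122/27
  9509/2880 1177/300 1541/320
  355/108 11719/2880 505/108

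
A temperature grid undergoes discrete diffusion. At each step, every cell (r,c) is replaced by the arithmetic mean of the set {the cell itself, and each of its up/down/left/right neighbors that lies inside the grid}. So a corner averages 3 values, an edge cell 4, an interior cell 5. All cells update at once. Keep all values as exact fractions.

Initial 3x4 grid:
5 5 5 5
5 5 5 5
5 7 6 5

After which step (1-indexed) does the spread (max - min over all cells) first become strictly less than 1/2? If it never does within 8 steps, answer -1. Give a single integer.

Step 1: max=23/4, min=5, spread=3/4
Step 2: max=677/120, min=5, spread=77/120
Step 3: max=19703/3600, min=911/180, spread=1483/3600
  -> spread < 1/2 first at step 3
Step 4: max=585581/108000, min=27643/5400, spread=10907/36000
Step 5: max=5217461/972000, min=556439/108000, spread=20951/97200
Step 6: max=519074039/97200000, min=50371909/9720000, spread=15354949/97200000
Step 7: max=2327129467/437400000, min=3033212431/583200000, spread=8355223/69984000
Step 8: max=278456606881/52488000000, min=20281404931/3888000000, spread=14904449/167961600

Answer: 3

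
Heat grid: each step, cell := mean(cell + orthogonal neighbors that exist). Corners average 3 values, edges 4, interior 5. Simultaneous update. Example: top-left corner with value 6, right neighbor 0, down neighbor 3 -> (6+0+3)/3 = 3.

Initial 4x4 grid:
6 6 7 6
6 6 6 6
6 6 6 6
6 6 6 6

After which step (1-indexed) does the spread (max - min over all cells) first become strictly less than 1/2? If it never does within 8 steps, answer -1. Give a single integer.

Step 1: max=19/3, min=6, spread=1/3
  -> spread < 1/2 first at step 1
Step 2: max=751/120, min=6, spread=31/120
Step 3: max=6691/1080, min=6, spread=211/1080
Step 4: max=664843/108000, min=6, spread=16843/108000
Step 5: max=5970643/972000, min=54079/9000, spread=130111/972000
Step 6: max=178602367/29160000, min=3247159/540000, spread=3255781/29160000
Step 7: max=5349153691/874800000, min=3251107/540000, spread=82360351/874800000
Step 8: max=160215316891/26244000000, min=585706441/97200000, spread=2074577821/26244000000

Answer: 1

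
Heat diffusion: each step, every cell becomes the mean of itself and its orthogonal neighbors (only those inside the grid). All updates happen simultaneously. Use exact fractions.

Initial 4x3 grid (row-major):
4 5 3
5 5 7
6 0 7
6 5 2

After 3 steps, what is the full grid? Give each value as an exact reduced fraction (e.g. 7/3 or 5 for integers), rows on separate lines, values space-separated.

Answer: 4967/1080 13597/2880 3413/720
1357/288 341/75 229/48
6461/1440 689/150 787/180
4973/1080 2449/576 9511/2160

Derivation:
After step 1:
  14/3 17/4 5
  5 22/5 11/2
  17/4 23/5 4
  17/3 13/4 14/3
After step 2:
  167/36 1099/240 59/12
  1099/240 19/4 189/40
  1171/240 41/10 563/120
  79/18 1091/240 143/36
After step 3:
  4967/1080 13597/2880 3413/720
  1357/288 341/75 229/48
  6461/1440 689/150 787/180
  4973/1080 2449/576 9511/2160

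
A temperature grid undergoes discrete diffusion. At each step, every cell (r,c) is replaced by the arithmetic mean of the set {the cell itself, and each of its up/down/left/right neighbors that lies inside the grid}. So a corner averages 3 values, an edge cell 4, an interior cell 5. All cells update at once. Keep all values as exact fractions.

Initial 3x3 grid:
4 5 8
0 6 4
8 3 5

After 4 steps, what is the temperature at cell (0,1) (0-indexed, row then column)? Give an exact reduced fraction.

Answer: 4005889/864000

Derivation:
Step 1: cell (0,1) = 23/4
Step 2: cell (0,1) = 1081/240
Step 3: cell (0,1) = 70787/14400
Step 4: cell (0,1) = 4005889/864000
Full grid after step 4:
  194989/43200 4005889/864000 325171/64800
  1858007/432000 850559/180000 4157389/864000
  143423/32400 1940507/432000 69763/14400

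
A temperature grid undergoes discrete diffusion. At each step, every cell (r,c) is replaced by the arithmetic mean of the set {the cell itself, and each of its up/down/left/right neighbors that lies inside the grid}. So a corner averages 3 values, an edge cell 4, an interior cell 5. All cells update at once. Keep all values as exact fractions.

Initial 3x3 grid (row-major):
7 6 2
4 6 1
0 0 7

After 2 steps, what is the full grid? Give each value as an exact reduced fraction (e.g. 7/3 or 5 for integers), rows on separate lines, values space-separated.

After step 1:
  17/3 21/4 3
  17/4 17/5 4
  4/3 13/4 8/3
After step 2:
  91/18 1039/240 49/12
  293/80 403/100 49/15
  53/18 213/80 119/36

Answer: 91/18 1039/240 49/12
293/80 403/100 49/15
53/18 213/80 119/36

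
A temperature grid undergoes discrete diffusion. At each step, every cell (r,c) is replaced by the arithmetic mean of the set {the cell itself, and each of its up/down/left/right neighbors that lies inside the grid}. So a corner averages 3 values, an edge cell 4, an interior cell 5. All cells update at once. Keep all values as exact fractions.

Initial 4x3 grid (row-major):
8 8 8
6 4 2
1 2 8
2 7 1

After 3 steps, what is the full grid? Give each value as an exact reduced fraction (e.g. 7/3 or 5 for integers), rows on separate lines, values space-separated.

Answer: 6247/1080 21529/3600 457/80
18169/3600 29459/6000 4157/800
3421/900 25459/6000 30293/7200
3907/1080 13019/3600 8999/2160

Derivation:
After step 1:
  22/3 7 6
  19/4 22/5 11/2
  11/4 22/5 13/4
  10/3 3 16/3
After step 2:
  229/36 371/60 37/6
  577/120 521/100 383/80
  457/120 89/25 1109/240
  109/36 241/60 139/36
After step 3:
  6247/1080 21529/3600 457/80
  18169/3600 29459/6000 4157/800
  3421/900 25459/6000 30293/7200
  3907/1080 13019/3600 8999/2160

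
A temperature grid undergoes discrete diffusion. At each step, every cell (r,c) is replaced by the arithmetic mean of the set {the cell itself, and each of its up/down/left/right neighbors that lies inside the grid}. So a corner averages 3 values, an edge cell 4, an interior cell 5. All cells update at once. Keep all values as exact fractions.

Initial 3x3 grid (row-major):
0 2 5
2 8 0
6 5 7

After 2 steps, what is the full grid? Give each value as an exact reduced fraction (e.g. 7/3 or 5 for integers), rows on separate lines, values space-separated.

Answer: 109/36 649/240 133/36
49/15 453/100 221/60
89/18 547/120 31/6

Derivation:
After step 1:
  4/3 15/4 7/3
  4 17/5 5
  13/3 13/2 4
After step 2:
  109/36 649/240 133/36
  49/15 453/100 221/60
  89/18 547/120 31/6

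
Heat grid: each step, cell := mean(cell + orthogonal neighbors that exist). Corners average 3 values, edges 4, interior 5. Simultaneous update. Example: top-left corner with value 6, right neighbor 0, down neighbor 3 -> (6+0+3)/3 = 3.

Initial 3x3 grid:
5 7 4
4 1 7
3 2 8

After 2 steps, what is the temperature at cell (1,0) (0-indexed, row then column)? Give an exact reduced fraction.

Step 1: cell (1,0) = 13/4
Step 2: cell (1,0) = 947/240
Full grid after step 2:
  77/18 1187/240 61/12
  947/240 101/25 313/60
  13/4 491/120 85/18

Answer: 947/240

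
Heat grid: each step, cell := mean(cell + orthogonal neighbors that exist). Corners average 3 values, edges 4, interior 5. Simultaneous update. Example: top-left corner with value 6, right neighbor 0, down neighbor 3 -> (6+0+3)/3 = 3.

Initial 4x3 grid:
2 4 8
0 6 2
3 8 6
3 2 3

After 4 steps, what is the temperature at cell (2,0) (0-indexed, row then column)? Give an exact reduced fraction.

Answer: 160067/43200

Derivation:
Step 1: cell (2,0) = 7/2
Step 2: cell (2,0) = 167/48
Step 3: cell (2,0) = 1021/288
Step 4: cell (2,0) = 160067/43200
Full grid after step 4:
  16039/4320 175247/43200 58217/12960
  52549/14400 37259/9000 192797/43200
  160067/43200 72503/18000 189917/43200
  9517/2592 85601/21600 10885/2592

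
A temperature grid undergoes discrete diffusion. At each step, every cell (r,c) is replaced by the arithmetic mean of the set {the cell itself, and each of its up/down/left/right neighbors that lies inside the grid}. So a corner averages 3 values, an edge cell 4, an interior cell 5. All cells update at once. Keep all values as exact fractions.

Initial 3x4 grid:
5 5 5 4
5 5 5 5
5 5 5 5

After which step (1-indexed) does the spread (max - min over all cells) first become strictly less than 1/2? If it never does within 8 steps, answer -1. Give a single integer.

Answer: 1

Derivation:
Step 1: max=5, min=14/3, spread=1/3
  -> spread < 1/2 first at step 1
Step 2: max=5, min=85/18, spread=5/18
Step 3: max=5, min=1039/216, spread=41/216
Step 4: max=5, min=125383/25920, spread=4217/25920
Step 5: max=35921/7200, min=7566851/1555200, spread=38417/311040
Step 6: max=717403/144000, min=455359789/93312000, spread=1903471/18662400
Step 7: max=21484241/4320000, min=27392610911/5598720000, spread=18038617/223948800
Step 8: max=1931073241/388800000, min=1646347817149/335923200000, spread=883978523/13436928000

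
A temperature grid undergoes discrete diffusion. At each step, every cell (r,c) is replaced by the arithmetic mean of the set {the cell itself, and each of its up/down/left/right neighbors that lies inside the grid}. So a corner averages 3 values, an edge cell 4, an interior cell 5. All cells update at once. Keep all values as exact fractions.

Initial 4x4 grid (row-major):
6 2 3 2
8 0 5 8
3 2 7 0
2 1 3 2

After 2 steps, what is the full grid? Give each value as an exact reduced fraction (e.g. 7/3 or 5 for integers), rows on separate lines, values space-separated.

After step 1:
  16/3 11/4 3 13/3
  17/4 17/5 23/5 15/4
  15/4 13/5 17/5 17/4
  2 2 13/4 5/3
After step 2:
  37/9 869/240 881/240 133/36
  251/60 88/25 363/100 127/30
  63/20 303/100 181/50 49/15
  31/12 197/80 619/240 55/18

Answer: 37/9 869/240 881/240 133/36
251/60 88/25 363/100 127/30
63/20 303/100 181/50 49/15
31/12 197/80 619/240 55/18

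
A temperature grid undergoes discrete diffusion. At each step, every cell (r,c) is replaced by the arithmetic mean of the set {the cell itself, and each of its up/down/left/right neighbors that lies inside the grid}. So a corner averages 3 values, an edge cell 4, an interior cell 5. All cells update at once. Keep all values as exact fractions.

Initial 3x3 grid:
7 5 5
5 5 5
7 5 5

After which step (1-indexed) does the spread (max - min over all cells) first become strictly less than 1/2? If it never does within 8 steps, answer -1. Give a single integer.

Answer: 3

Derivation:
Step 1: max=6, min=5, spread=1
Step 2: max=103/18, min=5, spread=13/18
Step 3: max=4037/720, min=371/72, spread=109/240
  -> spread < 1/2 first at step 3
Step 4: max=71429/12960, min=9361/1800, spread=20149/64800
Step 5: max=14189933/2592000, min=1364491/259200, spread=545023/2592000
Step 6: max=844983751/155520000, min=17131237/3240000, spread=36295/248832
Step 7: max=50541170597/9331200000, min=4132135831/777600000, spread=305773/2985984
Step 8: max=3022674670159/559872000000, min=41422575497/7776000000, spread=2575951/35831808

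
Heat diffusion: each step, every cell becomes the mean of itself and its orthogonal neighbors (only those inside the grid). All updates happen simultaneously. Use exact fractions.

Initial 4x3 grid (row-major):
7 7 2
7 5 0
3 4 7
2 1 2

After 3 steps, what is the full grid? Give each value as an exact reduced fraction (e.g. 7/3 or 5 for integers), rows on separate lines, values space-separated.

Answer: 3877/720 23239/4800 187/45
5891/1200 4403/1000 3119/800
97/25 11089/3000 24611/7200
457/144 43957/14400 337/108

Derivation:
After step 1:
  7 21/4 3
  11/2 23/5 7/2
  4 4 13/4
  2 9/4 10/3
After step 2:
  71/12 397/80 47/12
  211/40 457/100 287/80
  31/8 181/50 169/48
  11/4 139/48 53/18
After step 3:
  3877/720 23239/4800 187/45
  5891/1200 4403/1000 3119/800
  97/25 11089/3000 24611/7200
  457/144 43957/14400 337/108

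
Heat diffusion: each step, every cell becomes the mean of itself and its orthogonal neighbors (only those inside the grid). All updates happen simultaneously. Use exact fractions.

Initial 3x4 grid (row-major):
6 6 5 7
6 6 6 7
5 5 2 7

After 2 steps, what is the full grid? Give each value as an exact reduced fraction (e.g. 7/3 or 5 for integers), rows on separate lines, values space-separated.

After step 1:
  6 23/4 6 19/3
  23/4 29/5 26/5 27/4
  16/3 9/2 5 16/3
After step 2:
  35/6 471/80 1397/240 229/36
  1373/240 27/5 23/4 1417/240
  187/36 619/120 601/120 205/36

Answer: 35/6 471/80 1397/240 229/36
1373/240 27/5 23/4 1417/240
187/36 619/120 601/120 205/36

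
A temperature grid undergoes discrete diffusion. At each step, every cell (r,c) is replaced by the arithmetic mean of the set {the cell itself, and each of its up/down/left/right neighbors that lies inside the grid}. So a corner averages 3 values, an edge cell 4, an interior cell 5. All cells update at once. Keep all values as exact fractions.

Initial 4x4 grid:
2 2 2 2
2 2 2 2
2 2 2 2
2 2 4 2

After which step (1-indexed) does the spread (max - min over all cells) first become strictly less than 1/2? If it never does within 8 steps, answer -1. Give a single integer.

Step 1: max=8/3, min=2, spread=2/3
Step 2: max=151/60, min=2, spread=31/60
Step 3: max=1291/540, min=2, spread=211/540
  -> spread < 1/2 first at step 3
Step 4: max=124843/54000, min=2, spread=16843/54000
Step 5: max=1110643/486000, min=9079/4500, spread=130111/486000
Step 6: max=32802367/14580000, min=547159/270000, spread=3255781/14580000
Step 7: max=975153691/437400000, min=551107/270000, spread=82360351/437400000
Step 8: max=28995316891/13122000000, min=99706441/48600000, spread=2074577821/13122000000

Answer: 3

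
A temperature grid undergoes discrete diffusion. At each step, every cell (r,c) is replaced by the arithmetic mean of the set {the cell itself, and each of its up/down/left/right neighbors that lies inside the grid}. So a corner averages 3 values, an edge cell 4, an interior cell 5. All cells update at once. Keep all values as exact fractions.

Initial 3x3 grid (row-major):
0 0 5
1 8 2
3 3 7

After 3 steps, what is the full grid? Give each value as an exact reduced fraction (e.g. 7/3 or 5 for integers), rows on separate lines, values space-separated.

Answer: 4673/2160 43301/14400 6863/2160
10619/3600 1551/500 29213/7200
6653/2160 57601/14400 2921/720

Derivation:
After step 1:
  1/3 13/4 7/3
  3 14/5 11/2
  7/3 21/4 4
After step 2:
  79/36 523/240 133/36
  127/60 99/25 439/120
  127/36 863/240 59/12
After step 3:
  4673/2160 43301/14400 6863/2160
  10619/3600 1551/500 29213/7200
  6653/2160 57601/14400 2921/720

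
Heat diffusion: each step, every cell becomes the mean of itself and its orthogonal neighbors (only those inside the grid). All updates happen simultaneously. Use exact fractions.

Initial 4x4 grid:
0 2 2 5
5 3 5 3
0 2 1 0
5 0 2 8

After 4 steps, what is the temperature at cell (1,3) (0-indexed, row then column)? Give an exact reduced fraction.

Step 1: cell (1,3) = 13/4
Step 2: cell (1,3) = 743/240
Step 3: cell (1,3) = 22217/7200
Step 4: cell (1,3) = 633491/216000
Full grid after step 4:
  154979/64800 569027/216000 607571/216000 99061/32400
  260491/108000 438197/180000 252277/90000 633491/216000
  47599/21600 21701/9000 462281/180000 615683/216000
  18137/8100 48841/21600 277069/108000 35251/12960

Answer: 633491/216000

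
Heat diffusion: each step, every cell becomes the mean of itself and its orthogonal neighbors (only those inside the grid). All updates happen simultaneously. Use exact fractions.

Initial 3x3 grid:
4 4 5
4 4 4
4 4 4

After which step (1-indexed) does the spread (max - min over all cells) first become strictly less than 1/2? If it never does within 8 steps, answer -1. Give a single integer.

Step 1: max=13/3, min=4, spread=1/3
  -> spread < 1/2 first at step 1
Step 2: max=77/18, min=4, spread=5/18
Step 3: max=905/216, min=4, spread=41/216
Step 4: max=53971/12960, min=1451/360, spread=347/2592
Step 5: max=3217337/777600, min=14557/3600, spread=2921/31104
Step 6: max=192452539/46656000, min=1753483/432000, spread=24611/373248
Step 7: max=11516162033/2799360000, min=39536741/9720000, spread=207329/4478976
Step 8: max=689876352451/167961600000, min=2112401599/518400000, spread=1746635/53747712

Answer: 1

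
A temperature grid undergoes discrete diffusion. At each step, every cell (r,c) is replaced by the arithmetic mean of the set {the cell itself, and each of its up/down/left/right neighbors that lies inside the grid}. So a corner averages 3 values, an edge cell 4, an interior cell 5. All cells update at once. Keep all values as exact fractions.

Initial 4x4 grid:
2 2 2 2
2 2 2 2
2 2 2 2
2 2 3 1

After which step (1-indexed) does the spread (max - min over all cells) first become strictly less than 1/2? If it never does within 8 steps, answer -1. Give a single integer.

Step 1: max=9/4, min=7/4, spread=1/2
Step 2: max=169/80, min=23/12, spread=47/240
  -> spread < 1/2 first at step 2
Step 3: max=5009/2400, min=4699/2400, spread=31/240
Step 4: max=44489/21600, min=47531/24000, spread=17111/216000
Step 5: max=4423073/2160000, min=429811/216000, spread=124963/2160000
Step 6: max=39730553/19440000, min=8622637/4320000, spread=1857373/38880000
Step 7: max=1900787/933120, min=77654183/38880000, spread=2317913/58320000
Step 8: max=35590205489/17496000000, min=11668186753/5832000000, spread=58564523/1749600000

Answer: 2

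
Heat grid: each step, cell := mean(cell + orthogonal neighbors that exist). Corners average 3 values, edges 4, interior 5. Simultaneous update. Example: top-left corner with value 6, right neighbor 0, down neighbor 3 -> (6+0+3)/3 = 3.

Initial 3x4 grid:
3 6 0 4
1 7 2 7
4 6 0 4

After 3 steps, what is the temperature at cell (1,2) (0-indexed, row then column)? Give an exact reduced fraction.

Answer: 10909/3000

Derivation:
Step 1: cell (1,2) = 16/5
Step 2: cell (1,2) = 357/100
Step 3: cell (1,2) = 10909/3000
Full grid after step 3:
  8039/2160 1661/450 12923/3600 7777/2160
  18349/4800 1879/500 10909/3000 52357/14400
  2071/540 27301/7200 26221/7200 3911/1080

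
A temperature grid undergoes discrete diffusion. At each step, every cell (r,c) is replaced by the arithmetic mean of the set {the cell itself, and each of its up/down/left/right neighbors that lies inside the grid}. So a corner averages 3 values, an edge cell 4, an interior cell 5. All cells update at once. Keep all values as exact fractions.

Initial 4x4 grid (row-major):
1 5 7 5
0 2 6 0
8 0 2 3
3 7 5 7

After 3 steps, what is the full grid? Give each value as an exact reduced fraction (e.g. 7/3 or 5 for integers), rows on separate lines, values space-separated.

After step 1:
  2 15/4 23/4 4
  11/4 13/5 17/5 7/2
  11/4 19/5 16/5 3
  6 15/4 21/4 5
After step 2:
  17/6 141/40 169/40 53/12
  101/40 163/50 369/100 139/40
  153/40 161/50 373/100 147/40
  25/6 47/10 43/10 53/12
After step 3:
  533/180 4153/1200 4757/1200 727/180
  3733/1200 811/250 919/250 4577/1200
  4121/1200 3747/1000 3723/1000 4589/1200
  1523/360 1229/300 643/150 1487/360

Answer: 533/180 4153/1200 4757/1200 727/180
3733/1200 811/250 919/250 4577/1200
4121/1200 3747/1000 3723/1000 4589/1200
1523/360 1229/300 643/150 1487/360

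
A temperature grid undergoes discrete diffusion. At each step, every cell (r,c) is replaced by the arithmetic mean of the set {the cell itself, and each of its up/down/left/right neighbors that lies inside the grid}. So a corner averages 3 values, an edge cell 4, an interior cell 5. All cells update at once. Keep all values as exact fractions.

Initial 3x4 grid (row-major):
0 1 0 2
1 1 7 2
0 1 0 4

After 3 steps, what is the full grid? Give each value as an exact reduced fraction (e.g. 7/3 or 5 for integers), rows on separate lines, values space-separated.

After step 1:
  2/3 1/2 5/2 4/3
  1/2 11/5 2 15/4
  2/3 1/2 3 2
After step 2:
  5/9 22/15 19/12 91/36
  121/120 57/50 269/100 109/48
  5/9 191/120 15/8 35/12
After step 3:
  1091/1080 4271/3600 7441/3600 919/432
  5867/7200 2369/1500 11471/6000 37459/14400
  142/135 2323/1800 1361/600 113/48

Answer: 1091/1080 4271/3600 7441/3600 919/432
5867/7200 2369/1500 11471/6000 37459/14400
142/135 2323/1800 1361/600 113/48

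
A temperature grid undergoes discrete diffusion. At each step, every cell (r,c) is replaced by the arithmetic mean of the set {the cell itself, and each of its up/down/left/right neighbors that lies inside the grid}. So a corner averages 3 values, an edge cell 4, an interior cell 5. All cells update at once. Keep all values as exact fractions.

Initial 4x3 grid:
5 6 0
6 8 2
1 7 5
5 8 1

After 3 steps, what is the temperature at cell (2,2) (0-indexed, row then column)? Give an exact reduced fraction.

Step 1: cell (2,2) = 15/4
Step 2: cell (2,2) = 539/120
Step 3: cell (2,2) = 8149/1800
Full grid after step 3:
  5459/1080 66967/14400 8953/2160
  36931/7200 1808/375 15503/3600
  36571/7200 14839/3000 8149/1800
  2707/540 70597/14400 10183/2160

Answer: 8149/1800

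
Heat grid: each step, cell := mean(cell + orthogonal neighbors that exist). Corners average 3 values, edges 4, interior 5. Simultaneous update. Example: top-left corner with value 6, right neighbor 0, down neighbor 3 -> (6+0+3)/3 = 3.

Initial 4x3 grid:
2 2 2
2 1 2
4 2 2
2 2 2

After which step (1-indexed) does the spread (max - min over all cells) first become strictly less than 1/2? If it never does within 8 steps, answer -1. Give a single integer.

Step 1: max=8/3, min=7/4, spread=11/12
Step 2: max=577/240, min=11/6, spread=137/240
Step 3: max=5047/2160, min=673/360, spread=1009/2160
  -> spread < 1/2 first at step 3
Step 4: max=29249/12960, min=16421/8640, spread=1847/5184
Step 5: max=430741/194400, min=1000537/518400, spread=444317/1555200
Step 6: max=50860117/23328000, min=60875711/31104000, spread=4162667/18662400
Step 7: max=3018004583/1399680000, min=3691124509/1866240000, spread=199728961/1119744000
Step 8: max=179458591057/83980800000, min=223421915351/111974400000, spread=1902744727/13436928000

Answer: 3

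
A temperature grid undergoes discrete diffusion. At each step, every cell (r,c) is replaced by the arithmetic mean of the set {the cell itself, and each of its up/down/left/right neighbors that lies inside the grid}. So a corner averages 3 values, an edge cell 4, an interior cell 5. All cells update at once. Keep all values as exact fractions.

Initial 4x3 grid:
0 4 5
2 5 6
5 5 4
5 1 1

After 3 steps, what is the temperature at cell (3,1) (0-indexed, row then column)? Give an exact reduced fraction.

Answer: 6181/1800

Derivation:
Step 1: cell (3,1) = 3
Step 2: cell (3,1) = 19/6
Step 3: cell (3,1) = 6181/1800
Full grid after step 3:
  2393/720 9023/2400 171/40
  2791/800 7859/2000 1683/400
  26479/7200 22267/6000 191/50
  1517/432 6181/1800 119/36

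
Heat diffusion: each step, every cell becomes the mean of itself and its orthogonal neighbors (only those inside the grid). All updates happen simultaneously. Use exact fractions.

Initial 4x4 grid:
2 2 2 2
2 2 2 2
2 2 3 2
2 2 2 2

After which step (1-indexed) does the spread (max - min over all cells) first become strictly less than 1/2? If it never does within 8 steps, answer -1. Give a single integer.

Step 1: max=9/4, min=2, spread=1/4
  -> spread < 1/2 first at step 1
Step 2: max=111/50, min=2, spread=11/50
Step 3: max=5167/2400, min=2, spread=367/2400
Step 4: max=23171/10800, min=1213/600, spread=1337/10800
Step 5: max=689669/324000, min=36469/18000, spread=33227/324000
Step 6: max=20654327/9720000, min=220049/108000, spread=849917/9720000
Step 7: max=616914347/291600000, min=3308533/1620000, spread=21378407/291600000
Step 8: max=18462462371/8748000000, min=995688343/486000000, spread=540072197/8748000000

Answer: 1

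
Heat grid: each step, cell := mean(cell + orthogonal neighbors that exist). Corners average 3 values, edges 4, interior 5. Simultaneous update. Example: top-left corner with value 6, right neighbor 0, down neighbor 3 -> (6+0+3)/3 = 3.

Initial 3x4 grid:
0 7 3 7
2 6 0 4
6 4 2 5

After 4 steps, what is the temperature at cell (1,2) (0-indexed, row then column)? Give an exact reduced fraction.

Answer: 336049/90000

Derivation:
Step 1: cell (1,2) = 3
Step 2: cell (1,2) = 89/25
Step 3: cell (1,2) = 11167/3000
Step 4: cell (1,2) = 336049/90000
Full grid after step 4:
  6643/1800 269077/72000 832351/216000 253453/64800
  177413/48000 223391/60000 336049/90000 409033/108000
  6743/1800 266077/72000 790351/216000 236653/64800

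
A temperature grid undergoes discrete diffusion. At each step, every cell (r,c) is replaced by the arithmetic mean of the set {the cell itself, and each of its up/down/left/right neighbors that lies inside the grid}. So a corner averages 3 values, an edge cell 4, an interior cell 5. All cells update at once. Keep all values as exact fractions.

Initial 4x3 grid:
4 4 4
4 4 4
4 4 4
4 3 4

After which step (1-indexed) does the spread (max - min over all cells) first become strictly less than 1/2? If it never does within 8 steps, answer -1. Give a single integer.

Answer: 1

Derivation:
Step 1: max=4, min=11/3, spread=1/3
  -> spread < 1/2 first at step 1
Step 2: max=4, min=893/240, spread=67/240
Step 3: max=4, min=8203/2160, spread=437/2160
Step 4: max=3991/1000, min=3298469/864000, spread=29951/172800
Step 5: max=13421/3375, min=29888179/7776000, spread=206761/1555200
Step 6: max=21434329/5400000, min=11985404429/3110400000, spread=14430763/124416000
Step 7: max=1710347273/432000000, min=721388258311/186624000000, spread=139854109/1492992000
Step 8: max=153668771023/38880000000, min=43367288109749/11197440000000, spread=7114543559/89579520000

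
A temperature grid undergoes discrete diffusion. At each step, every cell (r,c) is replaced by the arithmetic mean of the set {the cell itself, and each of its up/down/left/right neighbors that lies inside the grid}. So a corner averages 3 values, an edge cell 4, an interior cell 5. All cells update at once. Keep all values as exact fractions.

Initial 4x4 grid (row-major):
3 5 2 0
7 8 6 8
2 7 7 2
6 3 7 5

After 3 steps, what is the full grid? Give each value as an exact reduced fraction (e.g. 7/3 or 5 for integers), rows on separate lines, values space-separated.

Answer: 3647/720 11719/2400 32141/7200 9077/2160
2079/400 10753/2000 30563/6000 16603/3600
19079/3600 32401/6000 32497/6000 18587/3600
10759/2160 38323/7200 38539/7200 11263/2160

Derivation:
After step 1:
  5 9/2 13/4 10/3
  5 33/5 31/5 4
  11/2 27/5 29/5 11/2
  11/3 23/4 11/2 14/3
After step 2:
  29/6 387/80 1037/240 127/36
  221/40 277/50 517/100 571/120
  587/120 581/100 142/25 599/120
  179/36 1219/240 1303/240 47/9
After step 3:
  3647/720 11719/2400 32141/7200 9077/2160
  2079/400 10753/2000 30563/6000 16603/3600
  19079/3600 32401/6000 32497/6000 18587/3600
  10759/2160 38323/7200 38539/7200 11263/2160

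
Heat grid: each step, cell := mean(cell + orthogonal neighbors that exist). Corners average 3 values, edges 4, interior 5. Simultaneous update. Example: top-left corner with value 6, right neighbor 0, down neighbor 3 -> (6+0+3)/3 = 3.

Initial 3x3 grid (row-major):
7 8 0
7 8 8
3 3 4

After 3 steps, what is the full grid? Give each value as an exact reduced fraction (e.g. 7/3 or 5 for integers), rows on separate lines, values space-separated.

After step 1:
  22/3 23/4 16/3
  25/4 34/5 5
  13/3 9/2 5
After step 2:
  58/9 1513/240 193/36
  1483/240 283/50 83/15
  181/36 619/120 29/6
After step 3:
  3407/540 85571/14400 12383/2160
  83921/14400 5767/1000 19249/3600
  11783/2160 37223/7200 207/40

Answer: 3407/540 85571/14400 12383/2160
83921/14400 5767/1000 19249/3600
11783/2160 37223/7200 207/40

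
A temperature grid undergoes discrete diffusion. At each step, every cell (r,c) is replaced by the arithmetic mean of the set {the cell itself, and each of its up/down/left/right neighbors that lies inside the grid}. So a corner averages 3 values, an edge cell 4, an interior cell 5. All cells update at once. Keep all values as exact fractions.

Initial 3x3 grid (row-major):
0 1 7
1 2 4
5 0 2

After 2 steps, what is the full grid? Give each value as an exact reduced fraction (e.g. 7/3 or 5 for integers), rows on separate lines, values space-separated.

After step 1:
  2/3 5/2 4
  2 8/5 15/4
  2 9/4 2
After step 2:
  31/18 263/120 41/12
  47/30 121/50 227/80
  25/12 157/80 8/3

Answer: 31/18 263/120 41/12
47/30 121/50 227/80
25/12 157/80 8/3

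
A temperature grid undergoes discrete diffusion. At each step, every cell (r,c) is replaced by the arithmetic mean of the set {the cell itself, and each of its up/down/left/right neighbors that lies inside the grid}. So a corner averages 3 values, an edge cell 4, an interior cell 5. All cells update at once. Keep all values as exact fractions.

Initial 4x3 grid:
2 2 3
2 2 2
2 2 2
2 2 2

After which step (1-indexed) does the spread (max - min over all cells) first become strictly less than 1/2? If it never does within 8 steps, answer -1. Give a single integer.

Answer: 1

Derivation:
Step 1: max=7/3, min=2, spread=1/3
  -> spread < 1/2 first at step 1
Step 2: max=41/18, min=2, spread=5/18
Step 3: max=473/216, min=2, spread=41/216
Step 4: max=56057/25920, min=2, spread=4217/25920
Step 5: max=3319549/1555200, min=14479/7200, spread=38417/311040
Step 6: max=197824211/93312000, min=290597/144000, spread=1903471/18662400
Step 7: max=11798429089/5598720000, min=8755759/4320000, spread=18038617/223948800
Step 8: max=705114582851/335923200000, min=790526759/388800000, spread=883978523/13436928000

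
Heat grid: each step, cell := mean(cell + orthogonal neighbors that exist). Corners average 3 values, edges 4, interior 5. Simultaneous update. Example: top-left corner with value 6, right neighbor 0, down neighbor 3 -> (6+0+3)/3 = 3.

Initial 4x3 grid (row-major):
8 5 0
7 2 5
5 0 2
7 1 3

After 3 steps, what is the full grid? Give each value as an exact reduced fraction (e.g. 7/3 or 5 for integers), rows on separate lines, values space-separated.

After step 1:
  20/3 15/4 10/3
  11/2 19/5 9/4
  19/4 2 5/2
  13/3 11/4 2
After step 2:
  191/36 351/80 28/9
  1243/240 173/50 713/240
  199/48 79/25 35/16
  71/18 133/48 29/12
After step 3:
  2677/540 19517/4800 3769/1080
  32563/7200 7663/2000 21113/7200
  29573/7200 18869/6000 2147/800
  391/108 44251/14400 59/24

Answer: 2677/540 19517/4800 3769/1080
32563/7200 7663/2000 21113/7200
29573/7200 18869/6000 2147/800
391/108 44251/14400 59/24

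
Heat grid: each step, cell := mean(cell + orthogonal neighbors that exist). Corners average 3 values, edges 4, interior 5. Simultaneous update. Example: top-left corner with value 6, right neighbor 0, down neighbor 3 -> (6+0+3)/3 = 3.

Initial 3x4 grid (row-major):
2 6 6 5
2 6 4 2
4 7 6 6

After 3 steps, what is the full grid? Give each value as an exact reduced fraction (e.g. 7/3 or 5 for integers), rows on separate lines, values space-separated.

After step 1:
  10/3 5 21/4 13/3
  7/2 5 24/5 17/4
  13/3 23/4 23/4 14/3
After step 2:
  71/18 223/48 1163/240 83/18
  97/24 481/100 501/100 361/80
  163/36 125/24 629/120 44/9
After step 3:
  1819/432 32843/7200 34403/7200 5029/1080
  31183/7200 28459/6000 1221/250 7609/1600
  124/27 17809/3600 9157/1800 10543/2160

Answer: 1819/432 32843/7200 34403/7200 5029/1080
31183/7200 28459/6000 1221/250 7609/1600
124/27 17809/3600 9157/1800 10543/2160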